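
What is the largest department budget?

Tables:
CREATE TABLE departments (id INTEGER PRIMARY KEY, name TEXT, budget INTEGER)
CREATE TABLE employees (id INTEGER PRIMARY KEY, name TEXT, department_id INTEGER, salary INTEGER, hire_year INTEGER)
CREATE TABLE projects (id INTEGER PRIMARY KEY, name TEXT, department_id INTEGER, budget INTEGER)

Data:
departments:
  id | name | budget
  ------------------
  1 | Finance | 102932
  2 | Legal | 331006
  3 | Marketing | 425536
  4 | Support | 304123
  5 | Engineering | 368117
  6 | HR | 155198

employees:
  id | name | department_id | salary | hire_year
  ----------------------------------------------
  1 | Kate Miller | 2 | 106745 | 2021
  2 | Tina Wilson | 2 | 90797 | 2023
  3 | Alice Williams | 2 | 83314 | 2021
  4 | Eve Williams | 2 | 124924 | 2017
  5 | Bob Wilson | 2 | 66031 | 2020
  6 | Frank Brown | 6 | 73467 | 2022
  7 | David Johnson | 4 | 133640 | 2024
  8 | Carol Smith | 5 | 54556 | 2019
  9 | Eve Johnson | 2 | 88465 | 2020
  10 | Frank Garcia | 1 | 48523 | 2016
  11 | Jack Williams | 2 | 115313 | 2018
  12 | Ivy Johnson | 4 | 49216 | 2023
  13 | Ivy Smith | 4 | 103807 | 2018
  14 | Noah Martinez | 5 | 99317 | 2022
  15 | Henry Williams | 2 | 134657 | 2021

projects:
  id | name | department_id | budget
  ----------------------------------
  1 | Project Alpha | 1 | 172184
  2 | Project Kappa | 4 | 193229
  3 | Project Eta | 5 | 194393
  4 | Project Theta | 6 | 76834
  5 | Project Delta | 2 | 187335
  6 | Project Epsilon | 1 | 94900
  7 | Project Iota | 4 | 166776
SELECT MAX(budget) FROM departments

Execution result:
425536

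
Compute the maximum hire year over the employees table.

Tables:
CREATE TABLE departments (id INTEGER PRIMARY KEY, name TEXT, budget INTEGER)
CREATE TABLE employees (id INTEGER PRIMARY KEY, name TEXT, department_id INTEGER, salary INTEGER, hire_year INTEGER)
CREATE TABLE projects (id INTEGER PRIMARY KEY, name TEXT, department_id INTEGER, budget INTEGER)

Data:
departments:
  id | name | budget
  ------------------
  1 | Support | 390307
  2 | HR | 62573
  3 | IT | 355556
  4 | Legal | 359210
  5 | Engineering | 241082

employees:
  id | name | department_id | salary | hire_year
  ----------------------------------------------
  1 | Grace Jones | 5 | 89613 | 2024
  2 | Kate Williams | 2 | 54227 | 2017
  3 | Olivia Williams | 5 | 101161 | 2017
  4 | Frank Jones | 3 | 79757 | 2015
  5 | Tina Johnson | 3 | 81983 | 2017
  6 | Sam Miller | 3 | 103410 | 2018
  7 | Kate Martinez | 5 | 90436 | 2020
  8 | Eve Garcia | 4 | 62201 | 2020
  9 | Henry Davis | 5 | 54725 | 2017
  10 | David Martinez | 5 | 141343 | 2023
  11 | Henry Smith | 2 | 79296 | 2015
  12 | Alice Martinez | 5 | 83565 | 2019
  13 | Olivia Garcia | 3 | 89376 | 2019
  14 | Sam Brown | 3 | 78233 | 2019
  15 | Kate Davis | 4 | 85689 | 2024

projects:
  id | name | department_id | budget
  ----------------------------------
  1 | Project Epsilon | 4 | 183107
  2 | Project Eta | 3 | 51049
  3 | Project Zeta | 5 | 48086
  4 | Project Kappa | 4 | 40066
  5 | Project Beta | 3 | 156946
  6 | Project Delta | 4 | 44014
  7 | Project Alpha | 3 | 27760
SELECT MAX(hire_year) FROM employees

Execution result:
2024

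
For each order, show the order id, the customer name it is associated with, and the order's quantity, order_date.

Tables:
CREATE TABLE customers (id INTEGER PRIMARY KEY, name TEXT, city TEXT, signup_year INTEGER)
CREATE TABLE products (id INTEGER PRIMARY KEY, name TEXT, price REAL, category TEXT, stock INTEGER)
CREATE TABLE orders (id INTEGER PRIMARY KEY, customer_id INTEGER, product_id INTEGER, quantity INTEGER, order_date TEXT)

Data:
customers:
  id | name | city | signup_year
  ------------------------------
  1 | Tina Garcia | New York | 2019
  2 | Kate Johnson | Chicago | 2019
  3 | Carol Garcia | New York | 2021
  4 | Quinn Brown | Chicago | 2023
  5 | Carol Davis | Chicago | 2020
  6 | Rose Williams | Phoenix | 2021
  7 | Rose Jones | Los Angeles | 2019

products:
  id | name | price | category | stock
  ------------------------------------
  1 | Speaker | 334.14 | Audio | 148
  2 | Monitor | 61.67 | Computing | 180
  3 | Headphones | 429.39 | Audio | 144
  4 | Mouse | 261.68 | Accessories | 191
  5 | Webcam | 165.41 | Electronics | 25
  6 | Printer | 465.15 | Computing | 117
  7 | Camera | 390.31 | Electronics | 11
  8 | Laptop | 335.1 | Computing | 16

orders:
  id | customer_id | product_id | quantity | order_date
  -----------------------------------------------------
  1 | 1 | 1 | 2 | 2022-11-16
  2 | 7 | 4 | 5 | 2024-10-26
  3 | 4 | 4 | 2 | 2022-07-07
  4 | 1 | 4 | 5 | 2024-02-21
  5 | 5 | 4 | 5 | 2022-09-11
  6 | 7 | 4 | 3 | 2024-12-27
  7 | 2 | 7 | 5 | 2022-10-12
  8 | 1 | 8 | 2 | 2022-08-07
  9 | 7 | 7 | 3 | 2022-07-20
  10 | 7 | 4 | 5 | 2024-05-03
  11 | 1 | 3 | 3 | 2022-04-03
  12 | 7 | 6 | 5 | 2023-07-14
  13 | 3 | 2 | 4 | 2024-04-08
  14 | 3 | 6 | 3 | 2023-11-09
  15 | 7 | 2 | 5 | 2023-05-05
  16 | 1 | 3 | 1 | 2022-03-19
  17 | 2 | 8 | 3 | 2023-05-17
SELECT c.id, p.name AS customer, c.quantity, c.order_date FROM orders c JOIN customers p ON c.customer_id = p.id

Execution result:
id | customer | quantity | order_date
1 | Tina Garcia | 2 | 2022-11-16
2 | Rose Jones | 5 | 2024-10-26
3 | Quinn Brown | 2 | 2022-07-07
4 | Tina Garcia | 5 | 2024-02-21
5 | Carol Davis | 5 | 2022-09-11
6 | Rose Jones | 3 | 2024-12-27
7 | Kate Johnson | 5 | 2022-10-12
8 | Tina Garcia | 2 | 2022-08-07
9 | Rose Jones | 3 | 2022-07-20
10 | Rose Jones | 5 | 2024-05-03
11 | Tina Garcia | 3 | 2022-04-03
12 | Rose Jones | 5 | 2023-07-14
13 | Carol Garcia | 4 | 2024-04-08
14 | Carol Garcia | 3 | 2023-11-09
15 | Rose Jones | 5 | 2023-05-05
16 | Tina Garcia | 1 | 2022-03-19
17 | Kate Johnson | 3 | 2023-05-17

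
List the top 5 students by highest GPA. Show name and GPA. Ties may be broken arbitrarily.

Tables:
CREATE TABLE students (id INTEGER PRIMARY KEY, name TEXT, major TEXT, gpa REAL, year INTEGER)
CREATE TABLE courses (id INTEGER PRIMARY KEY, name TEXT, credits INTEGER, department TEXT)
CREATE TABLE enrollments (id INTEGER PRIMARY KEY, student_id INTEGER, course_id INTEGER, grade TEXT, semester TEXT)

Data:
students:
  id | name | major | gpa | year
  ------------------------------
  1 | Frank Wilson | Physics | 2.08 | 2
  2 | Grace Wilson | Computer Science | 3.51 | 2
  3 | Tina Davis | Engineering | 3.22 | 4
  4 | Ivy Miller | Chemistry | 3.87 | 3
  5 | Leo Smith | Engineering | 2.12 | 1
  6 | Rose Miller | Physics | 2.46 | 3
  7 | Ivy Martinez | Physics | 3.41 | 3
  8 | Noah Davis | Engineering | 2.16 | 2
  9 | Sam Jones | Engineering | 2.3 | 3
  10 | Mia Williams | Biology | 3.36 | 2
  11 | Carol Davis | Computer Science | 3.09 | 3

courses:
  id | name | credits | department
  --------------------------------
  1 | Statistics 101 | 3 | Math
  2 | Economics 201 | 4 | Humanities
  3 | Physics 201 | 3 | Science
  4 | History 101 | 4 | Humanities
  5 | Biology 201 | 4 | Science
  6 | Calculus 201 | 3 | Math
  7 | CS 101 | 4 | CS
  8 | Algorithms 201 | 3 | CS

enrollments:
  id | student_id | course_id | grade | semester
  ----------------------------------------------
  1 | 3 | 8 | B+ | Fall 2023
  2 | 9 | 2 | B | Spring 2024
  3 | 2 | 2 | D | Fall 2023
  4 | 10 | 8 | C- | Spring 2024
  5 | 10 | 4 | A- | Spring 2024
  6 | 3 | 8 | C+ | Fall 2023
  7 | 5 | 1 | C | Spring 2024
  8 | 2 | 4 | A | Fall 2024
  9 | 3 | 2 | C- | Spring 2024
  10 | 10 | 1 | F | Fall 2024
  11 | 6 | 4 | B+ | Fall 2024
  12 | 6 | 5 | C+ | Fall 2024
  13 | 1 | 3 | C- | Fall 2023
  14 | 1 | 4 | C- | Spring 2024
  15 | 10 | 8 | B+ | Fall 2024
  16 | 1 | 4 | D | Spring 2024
SELECT name, gpa FROM students ORDER BY gpa DESC LIMIT 5

Execution result:
name | gpa
Ivy Miller | 3.87
Grace Wilson | 3.51
Ivy Martinez | 3.41
Mia Williams | 3.36
Tina Davis | 3.22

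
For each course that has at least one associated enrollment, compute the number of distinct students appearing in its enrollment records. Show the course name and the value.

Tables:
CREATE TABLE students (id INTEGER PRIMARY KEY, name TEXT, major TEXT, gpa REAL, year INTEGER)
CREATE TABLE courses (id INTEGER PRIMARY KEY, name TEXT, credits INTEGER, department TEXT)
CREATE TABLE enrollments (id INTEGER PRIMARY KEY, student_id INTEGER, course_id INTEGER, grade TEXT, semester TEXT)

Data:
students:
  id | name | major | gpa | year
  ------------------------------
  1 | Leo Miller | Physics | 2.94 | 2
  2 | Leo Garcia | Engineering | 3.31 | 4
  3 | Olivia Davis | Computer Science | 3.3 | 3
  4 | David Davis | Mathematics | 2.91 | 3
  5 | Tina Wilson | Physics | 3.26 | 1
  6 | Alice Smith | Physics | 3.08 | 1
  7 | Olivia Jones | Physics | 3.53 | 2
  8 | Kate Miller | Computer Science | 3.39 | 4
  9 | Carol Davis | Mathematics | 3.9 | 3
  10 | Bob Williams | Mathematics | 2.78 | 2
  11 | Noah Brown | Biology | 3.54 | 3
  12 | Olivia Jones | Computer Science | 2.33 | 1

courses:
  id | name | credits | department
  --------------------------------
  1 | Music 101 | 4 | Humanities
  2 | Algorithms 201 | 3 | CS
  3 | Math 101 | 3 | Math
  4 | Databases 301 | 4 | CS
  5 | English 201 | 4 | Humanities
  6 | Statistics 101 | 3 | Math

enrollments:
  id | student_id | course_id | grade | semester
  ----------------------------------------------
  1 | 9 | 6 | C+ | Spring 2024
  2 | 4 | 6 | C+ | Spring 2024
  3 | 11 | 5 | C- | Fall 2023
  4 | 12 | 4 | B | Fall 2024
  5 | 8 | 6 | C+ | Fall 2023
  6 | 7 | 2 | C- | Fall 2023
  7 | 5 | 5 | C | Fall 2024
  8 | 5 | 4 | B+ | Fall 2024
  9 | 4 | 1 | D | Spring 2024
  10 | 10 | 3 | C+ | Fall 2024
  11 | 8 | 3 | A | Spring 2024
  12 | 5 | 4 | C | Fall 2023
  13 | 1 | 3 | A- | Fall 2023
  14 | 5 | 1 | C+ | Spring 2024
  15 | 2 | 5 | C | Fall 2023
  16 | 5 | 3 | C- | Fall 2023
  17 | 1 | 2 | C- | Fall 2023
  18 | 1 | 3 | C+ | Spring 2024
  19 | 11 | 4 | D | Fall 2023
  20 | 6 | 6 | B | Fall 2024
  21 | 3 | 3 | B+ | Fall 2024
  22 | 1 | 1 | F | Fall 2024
SELECT p.name, COUNT(DISTINCT c.student_id) AS distinct_student_count FROM enrollments c JOIN courses p ON c.course_id = p.id GROUP BY p.id, p.name

Execution result:
name | distinct_student_count
Music 101 | 3
Algorithms 201 | 2
Math 101 | 5
Databases 301 | 3
English 201 | 3
Statistics 101 | 4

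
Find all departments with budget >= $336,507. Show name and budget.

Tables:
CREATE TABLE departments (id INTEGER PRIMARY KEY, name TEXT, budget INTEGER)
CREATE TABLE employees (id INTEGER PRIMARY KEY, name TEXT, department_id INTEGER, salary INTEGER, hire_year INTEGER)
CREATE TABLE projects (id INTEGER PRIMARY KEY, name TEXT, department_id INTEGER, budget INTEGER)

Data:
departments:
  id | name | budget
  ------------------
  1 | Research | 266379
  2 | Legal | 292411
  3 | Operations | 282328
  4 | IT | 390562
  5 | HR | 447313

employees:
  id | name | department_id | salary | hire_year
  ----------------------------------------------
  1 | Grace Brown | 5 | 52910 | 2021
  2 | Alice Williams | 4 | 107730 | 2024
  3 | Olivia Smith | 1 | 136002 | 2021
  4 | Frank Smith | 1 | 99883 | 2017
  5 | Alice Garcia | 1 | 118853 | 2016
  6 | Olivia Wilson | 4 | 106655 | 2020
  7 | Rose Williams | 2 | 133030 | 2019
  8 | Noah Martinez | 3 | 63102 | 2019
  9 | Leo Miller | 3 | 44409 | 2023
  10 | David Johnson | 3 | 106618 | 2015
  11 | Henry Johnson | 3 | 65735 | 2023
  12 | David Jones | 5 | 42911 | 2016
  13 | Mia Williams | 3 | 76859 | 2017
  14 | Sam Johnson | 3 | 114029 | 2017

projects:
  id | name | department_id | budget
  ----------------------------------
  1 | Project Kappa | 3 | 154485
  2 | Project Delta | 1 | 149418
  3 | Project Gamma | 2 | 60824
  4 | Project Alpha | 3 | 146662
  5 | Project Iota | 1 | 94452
SELECT name, budget FROM departments WHERE budget >= 336507

Execution result:
name | budget
IT | 390562
HR | 447313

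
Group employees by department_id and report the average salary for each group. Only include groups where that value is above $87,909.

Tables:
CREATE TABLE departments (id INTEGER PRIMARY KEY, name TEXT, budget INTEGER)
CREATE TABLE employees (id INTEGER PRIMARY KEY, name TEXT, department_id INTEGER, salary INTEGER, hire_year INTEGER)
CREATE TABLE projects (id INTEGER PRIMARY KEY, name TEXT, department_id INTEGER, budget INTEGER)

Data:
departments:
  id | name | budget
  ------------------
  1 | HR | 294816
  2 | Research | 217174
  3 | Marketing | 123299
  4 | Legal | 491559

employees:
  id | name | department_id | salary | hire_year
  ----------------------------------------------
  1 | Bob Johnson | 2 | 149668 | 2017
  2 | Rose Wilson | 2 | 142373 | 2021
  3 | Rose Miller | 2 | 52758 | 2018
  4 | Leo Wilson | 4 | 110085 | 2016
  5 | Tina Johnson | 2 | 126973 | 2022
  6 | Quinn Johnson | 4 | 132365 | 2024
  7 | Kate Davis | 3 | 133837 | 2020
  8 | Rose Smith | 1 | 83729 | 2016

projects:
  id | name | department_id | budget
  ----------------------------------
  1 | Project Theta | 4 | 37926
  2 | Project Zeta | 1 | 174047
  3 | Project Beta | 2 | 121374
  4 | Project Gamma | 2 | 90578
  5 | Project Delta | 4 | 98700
SELECT department_id, AVG(salary) AS avg_salary FROM employees GROUP BY department_id HAVING AVG(salary) > 87909

Execution result:
department_id | avg_salary
2 | 117943.00
3 | 133837.00
4 | 121225.00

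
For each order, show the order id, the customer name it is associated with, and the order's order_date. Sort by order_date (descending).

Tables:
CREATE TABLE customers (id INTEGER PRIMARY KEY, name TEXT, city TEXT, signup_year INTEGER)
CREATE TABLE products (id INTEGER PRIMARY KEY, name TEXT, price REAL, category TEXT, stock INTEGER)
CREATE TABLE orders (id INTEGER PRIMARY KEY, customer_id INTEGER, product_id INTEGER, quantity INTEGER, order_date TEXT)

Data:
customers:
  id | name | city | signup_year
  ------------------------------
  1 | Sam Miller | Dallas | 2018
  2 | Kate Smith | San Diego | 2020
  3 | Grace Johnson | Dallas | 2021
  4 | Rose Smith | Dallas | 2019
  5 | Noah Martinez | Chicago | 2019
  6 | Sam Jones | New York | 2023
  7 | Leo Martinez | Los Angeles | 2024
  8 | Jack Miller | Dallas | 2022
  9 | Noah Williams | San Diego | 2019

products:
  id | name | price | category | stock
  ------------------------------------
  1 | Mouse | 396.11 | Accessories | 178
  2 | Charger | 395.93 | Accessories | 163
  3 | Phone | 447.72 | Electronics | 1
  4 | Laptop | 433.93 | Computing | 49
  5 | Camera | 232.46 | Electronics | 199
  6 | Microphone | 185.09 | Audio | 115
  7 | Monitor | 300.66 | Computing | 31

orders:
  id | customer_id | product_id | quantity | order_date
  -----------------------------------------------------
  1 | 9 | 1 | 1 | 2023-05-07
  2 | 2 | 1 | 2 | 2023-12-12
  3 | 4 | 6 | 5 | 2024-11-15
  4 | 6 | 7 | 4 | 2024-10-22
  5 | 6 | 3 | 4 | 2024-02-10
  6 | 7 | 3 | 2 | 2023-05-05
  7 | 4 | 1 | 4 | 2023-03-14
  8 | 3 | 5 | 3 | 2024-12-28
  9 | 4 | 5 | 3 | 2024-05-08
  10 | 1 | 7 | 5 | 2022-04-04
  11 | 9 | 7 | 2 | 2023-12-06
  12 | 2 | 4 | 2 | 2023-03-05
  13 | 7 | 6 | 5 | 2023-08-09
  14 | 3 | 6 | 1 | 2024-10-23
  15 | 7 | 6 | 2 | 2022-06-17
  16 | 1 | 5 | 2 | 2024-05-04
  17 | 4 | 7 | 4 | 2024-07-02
SELECT c.id, p.name AS customer, c.order_date FROM orders c JOIN customers p ON c.customer_id = p.id ORDER BY c.order_date DESC

Execution result:
id | customer | order_date
8 | Grace Johnson | 2024-12-28
3 | Rose Smith | 2024-11-15
14 | Grace Johnson | 2024-10-23
4 | Sam Jones | 2024-10-22
17 | Rose Smith | 2024-07-02
9 | Rose Smith | 2024-05-08
16 | Sam Miller | 2024-05-04
5 | Sam Jones | 2024-02-10
2 | Kate Smith | 2023-12-12
11 | Noah Williams | 2023-12-06
13 | Leo Martinez | 2023-08-09
1 | Noah Williams | 2023-05-07
6 | Leo Martinez | 2023-05-05
7 | Rose Smith | 2023-03-14
12 | Kate Smith | 2023-03-05
15 | Leo Martinez | 2022-06-17
10 | Sam Miller | 2022-04-04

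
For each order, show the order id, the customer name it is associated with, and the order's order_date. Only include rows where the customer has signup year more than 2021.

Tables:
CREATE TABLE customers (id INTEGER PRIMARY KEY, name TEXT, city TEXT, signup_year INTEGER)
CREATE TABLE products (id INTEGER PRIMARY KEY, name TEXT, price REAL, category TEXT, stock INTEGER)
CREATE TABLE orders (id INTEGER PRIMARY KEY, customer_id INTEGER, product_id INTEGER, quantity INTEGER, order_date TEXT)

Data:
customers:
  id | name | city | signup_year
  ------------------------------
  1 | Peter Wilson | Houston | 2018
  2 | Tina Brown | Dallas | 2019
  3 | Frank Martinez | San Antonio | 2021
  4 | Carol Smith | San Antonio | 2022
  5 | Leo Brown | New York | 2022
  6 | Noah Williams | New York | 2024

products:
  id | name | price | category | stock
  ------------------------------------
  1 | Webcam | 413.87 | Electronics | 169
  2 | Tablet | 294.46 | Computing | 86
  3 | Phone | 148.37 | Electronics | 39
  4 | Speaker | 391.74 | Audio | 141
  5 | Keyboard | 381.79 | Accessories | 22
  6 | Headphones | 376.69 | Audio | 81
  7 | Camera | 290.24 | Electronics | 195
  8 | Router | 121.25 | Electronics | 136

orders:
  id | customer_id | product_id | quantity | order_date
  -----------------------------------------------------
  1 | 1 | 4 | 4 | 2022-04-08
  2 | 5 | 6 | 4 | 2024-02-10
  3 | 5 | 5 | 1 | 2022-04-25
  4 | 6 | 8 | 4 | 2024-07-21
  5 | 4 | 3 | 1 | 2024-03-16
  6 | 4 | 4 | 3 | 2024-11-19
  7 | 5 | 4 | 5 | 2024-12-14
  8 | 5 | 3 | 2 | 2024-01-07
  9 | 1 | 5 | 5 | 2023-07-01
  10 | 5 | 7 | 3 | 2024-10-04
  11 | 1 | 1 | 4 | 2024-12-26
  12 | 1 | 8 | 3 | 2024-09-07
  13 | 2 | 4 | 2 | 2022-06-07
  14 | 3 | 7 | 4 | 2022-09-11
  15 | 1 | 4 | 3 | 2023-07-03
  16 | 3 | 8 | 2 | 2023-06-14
SELECT c.id, p.name AS customer, c.order_date FROM orders c JOIN customers p ON c.customer_id = p.id WHERE p.signup_year > 2021

Execution result:
id | customer | order_date
2 | Leo Brown | 2024-02-10
3 | Leo Brown | 2022-04-25
4 | Noah Williams | 2024-07-21
5 | Carol Smith | 2024-03-16
6 | Carol Smith | 2024-11-19
7 | Leo Brown | 2024-12-14
8 | Leo Brown | 2024-01-07
10 | Leo Brown | 2024-10-04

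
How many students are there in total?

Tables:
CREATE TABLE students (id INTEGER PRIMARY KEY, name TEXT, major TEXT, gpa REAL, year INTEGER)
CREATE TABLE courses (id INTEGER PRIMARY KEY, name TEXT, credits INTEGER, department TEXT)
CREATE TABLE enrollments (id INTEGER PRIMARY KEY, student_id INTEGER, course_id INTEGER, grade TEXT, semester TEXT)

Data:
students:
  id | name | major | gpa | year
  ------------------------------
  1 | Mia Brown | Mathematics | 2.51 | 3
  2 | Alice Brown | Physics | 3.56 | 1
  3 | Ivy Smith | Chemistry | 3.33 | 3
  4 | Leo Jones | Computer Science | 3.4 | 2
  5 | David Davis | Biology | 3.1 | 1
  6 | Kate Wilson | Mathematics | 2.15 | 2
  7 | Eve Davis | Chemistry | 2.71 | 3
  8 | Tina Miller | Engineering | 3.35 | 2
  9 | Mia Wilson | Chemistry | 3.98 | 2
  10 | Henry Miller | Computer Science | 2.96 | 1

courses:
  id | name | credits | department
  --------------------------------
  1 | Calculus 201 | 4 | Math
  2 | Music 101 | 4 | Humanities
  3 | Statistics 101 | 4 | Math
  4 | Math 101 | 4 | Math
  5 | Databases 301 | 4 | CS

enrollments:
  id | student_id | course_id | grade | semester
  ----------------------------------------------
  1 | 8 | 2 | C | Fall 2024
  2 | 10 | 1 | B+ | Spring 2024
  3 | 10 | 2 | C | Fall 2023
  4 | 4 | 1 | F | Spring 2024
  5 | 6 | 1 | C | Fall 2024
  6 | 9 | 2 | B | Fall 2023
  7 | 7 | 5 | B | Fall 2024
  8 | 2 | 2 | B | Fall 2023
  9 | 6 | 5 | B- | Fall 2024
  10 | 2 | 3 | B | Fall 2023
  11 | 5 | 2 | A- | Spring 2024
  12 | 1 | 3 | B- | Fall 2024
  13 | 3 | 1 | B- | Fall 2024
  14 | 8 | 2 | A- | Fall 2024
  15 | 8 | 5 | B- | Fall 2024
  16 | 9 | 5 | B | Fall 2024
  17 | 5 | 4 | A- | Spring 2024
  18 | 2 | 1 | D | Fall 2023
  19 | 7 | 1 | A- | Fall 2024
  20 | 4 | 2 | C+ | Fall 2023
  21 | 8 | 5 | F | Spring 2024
SELECT COUNT(*) FROM students

Execution result:
10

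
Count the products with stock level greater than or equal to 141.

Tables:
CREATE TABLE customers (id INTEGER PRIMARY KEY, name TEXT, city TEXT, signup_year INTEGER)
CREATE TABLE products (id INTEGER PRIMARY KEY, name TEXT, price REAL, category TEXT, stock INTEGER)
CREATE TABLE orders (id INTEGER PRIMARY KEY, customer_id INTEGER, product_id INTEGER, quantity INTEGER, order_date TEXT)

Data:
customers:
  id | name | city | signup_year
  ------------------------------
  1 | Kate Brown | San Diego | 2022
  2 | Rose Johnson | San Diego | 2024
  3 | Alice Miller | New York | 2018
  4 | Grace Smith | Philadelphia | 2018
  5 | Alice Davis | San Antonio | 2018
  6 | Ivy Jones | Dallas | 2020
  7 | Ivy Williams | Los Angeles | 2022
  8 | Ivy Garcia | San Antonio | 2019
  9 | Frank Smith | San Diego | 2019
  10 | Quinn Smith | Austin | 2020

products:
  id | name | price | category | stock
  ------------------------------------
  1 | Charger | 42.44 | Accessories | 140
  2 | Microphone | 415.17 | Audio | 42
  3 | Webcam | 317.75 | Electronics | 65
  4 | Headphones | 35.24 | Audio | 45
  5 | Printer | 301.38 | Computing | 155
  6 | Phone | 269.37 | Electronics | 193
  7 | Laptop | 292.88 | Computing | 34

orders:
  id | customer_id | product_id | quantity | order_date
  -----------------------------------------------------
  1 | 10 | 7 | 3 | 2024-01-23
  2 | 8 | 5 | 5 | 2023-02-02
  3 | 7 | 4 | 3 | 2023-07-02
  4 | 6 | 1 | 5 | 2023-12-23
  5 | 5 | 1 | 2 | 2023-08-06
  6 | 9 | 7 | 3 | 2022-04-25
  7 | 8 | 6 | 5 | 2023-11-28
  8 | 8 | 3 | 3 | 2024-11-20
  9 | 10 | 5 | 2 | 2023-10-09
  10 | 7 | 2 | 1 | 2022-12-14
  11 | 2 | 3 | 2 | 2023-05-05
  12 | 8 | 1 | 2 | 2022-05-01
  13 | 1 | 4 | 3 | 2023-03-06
SELECT COUNT(*) FROM products WHERE stock >= 141

Execution result:
2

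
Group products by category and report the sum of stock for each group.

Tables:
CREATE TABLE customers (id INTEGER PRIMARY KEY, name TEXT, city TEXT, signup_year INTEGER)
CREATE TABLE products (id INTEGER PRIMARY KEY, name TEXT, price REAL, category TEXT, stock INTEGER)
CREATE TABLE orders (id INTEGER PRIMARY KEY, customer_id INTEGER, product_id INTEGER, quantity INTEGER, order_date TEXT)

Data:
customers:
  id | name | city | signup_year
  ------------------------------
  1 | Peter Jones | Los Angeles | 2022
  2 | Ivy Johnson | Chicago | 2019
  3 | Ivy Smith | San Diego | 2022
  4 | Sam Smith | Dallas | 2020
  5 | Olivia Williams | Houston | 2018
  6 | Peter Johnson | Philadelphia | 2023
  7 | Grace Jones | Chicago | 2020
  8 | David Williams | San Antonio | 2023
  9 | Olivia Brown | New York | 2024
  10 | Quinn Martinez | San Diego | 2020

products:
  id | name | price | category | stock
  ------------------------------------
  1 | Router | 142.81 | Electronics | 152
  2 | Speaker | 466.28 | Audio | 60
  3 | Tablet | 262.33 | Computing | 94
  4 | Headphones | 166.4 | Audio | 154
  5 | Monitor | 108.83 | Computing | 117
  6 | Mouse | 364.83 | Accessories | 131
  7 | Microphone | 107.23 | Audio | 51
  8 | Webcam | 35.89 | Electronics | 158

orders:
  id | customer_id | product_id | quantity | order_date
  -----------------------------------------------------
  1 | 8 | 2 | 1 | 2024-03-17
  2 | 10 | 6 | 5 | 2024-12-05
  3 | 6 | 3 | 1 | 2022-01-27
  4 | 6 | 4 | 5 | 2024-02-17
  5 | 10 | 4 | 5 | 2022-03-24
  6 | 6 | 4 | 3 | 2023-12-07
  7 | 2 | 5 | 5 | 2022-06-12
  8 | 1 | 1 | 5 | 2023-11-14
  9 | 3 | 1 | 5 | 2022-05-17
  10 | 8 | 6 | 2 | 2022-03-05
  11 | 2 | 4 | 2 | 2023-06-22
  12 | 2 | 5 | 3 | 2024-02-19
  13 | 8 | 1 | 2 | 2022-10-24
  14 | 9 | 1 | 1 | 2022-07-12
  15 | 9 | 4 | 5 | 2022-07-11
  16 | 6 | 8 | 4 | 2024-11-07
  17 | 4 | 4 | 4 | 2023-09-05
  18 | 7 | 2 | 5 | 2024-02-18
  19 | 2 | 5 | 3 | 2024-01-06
SELECT category, SUM(stock) AS sum_stock FROM products GROUP BY category

Execution result:
category | sum_stock
Accessories | 131
Audio | 265
Computing | 211
Electronics | 310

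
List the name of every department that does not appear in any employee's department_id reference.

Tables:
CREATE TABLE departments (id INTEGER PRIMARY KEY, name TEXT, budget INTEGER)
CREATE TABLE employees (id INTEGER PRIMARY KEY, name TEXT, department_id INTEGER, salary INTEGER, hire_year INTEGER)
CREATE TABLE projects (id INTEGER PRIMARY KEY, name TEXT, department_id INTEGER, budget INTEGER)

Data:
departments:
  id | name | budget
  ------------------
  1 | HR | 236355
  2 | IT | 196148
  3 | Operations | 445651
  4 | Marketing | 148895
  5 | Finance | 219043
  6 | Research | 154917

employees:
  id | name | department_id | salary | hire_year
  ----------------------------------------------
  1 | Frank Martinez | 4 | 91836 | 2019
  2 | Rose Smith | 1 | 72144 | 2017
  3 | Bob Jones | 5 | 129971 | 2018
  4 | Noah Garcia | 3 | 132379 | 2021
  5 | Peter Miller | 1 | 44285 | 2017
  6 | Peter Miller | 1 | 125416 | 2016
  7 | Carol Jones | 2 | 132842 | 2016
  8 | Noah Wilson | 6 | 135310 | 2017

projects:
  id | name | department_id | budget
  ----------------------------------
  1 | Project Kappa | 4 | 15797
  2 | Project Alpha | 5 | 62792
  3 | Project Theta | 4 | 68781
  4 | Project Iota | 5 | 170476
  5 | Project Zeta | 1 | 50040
SELECT p.name FROM departments p LEFT JOIN employees c ON c.department_id = p.id WHERE c.id IS NULL

Execution result:
(no rows)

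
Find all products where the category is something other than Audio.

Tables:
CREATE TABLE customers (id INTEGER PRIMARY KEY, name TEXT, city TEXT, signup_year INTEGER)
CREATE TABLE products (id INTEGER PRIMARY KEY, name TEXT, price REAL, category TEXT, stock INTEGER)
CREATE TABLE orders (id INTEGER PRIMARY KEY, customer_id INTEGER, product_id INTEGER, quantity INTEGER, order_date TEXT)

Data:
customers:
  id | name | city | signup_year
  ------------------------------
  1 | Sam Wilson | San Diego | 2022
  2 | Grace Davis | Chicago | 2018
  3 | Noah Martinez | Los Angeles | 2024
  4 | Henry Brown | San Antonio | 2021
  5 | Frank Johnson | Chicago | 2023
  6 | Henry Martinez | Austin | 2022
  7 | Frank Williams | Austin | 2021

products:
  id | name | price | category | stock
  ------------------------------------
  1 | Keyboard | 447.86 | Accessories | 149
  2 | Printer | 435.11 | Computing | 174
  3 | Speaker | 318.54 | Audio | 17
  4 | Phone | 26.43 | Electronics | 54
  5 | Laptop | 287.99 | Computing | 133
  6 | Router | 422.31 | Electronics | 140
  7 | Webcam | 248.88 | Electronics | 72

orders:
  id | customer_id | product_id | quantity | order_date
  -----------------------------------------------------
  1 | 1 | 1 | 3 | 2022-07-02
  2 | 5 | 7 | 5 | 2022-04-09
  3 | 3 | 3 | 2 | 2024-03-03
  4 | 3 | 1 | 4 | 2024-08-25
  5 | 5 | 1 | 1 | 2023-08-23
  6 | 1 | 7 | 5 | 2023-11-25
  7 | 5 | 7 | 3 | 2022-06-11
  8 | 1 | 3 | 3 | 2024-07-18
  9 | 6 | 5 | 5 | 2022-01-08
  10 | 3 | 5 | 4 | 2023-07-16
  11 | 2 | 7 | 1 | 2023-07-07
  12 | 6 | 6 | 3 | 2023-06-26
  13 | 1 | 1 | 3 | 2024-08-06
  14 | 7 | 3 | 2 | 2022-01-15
SELECT name, category FROM products WHERE category <> 'Audio'

Execution result:
name | category
Keyboard | Accessories
Printer | Computing
Phone | Electronics
Laptop | Computing
Router | Electronics
Webcam | Electronics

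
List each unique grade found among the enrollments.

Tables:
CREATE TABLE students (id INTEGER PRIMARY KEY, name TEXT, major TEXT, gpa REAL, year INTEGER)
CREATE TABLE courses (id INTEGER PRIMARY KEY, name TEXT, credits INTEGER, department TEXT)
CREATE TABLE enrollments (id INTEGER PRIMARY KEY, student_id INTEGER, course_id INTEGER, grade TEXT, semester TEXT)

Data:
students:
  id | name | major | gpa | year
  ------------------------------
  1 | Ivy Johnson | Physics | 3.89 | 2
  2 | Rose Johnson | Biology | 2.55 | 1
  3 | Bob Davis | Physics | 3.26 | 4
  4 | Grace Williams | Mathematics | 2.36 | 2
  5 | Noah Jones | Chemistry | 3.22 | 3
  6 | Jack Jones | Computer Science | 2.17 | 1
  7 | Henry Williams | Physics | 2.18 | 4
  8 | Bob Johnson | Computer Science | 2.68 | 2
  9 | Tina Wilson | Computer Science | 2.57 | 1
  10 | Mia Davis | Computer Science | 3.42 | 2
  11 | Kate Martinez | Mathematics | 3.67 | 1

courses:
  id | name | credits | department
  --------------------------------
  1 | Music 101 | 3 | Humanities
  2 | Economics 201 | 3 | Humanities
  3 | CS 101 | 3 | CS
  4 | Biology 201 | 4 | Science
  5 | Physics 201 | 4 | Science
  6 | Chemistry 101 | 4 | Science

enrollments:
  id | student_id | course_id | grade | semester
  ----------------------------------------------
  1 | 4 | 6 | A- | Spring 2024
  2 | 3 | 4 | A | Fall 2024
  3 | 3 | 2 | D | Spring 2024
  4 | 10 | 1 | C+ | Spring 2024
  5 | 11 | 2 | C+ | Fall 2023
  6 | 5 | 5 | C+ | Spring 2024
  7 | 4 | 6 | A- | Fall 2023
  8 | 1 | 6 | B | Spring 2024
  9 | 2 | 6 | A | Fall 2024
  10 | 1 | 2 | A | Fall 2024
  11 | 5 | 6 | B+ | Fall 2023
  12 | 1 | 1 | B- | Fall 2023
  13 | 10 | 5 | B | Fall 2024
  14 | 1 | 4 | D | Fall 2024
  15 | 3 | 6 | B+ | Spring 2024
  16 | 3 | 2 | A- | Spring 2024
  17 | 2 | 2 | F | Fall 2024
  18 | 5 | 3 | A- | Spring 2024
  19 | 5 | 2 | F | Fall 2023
SELECT DISTINCT grade FROM enrollments

Execution result:
grade
A-
A
D
C+
B
B+
B-
F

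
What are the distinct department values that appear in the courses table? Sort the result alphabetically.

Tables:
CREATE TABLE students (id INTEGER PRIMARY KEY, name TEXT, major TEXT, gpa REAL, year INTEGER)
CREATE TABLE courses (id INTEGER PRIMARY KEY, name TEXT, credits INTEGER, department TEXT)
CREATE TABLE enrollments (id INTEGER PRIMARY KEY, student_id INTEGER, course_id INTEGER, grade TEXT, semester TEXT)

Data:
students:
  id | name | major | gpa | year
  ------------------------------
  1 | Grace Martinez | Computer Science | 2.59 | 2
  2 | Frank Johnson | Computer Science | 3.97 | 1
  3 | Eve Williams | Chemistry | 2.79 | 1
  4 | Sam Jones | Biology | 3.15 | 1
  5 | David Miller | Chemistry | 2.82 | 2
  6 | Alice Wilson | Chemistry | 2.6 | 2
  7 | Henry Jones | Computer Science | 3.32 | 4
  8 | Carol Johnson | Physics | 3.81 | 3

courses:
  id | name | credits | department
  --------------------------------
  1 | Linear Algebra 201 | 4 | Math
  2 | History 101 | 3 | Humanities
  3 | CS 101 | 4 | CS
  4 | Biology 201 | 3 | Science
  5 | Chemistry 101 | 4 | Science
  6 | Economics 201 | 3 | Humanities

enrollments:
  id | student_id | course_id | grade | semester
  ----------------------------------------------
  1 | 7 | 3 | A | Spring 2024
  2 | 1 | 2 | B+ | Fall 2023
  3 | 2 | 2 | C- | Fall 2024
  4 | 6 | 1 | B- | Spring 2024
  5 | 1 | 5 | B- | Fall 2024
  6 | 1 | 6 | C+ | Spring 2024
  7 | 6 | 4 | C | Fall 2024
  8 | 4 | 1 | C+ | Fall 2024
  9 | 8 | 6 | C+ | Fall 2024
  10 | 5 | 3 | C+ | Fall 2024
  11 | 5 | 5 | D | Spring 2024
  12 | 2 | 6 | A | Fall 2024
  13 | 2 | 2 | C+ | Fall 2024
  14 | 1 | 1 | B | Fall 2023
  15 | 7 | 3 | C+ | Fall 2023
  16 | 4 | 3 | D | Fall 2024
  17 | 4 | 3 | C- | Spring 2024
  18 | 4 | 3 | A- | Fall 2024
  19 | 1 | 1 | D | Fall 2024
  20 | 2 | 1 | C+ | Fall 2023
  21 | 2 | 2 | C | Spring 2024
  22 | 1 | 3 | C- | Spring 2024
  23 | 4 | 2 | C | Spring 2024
SELECT DISTINCT department FROM courses ORDER BY department

Execution result:
department
CS
Humanities
Math
Science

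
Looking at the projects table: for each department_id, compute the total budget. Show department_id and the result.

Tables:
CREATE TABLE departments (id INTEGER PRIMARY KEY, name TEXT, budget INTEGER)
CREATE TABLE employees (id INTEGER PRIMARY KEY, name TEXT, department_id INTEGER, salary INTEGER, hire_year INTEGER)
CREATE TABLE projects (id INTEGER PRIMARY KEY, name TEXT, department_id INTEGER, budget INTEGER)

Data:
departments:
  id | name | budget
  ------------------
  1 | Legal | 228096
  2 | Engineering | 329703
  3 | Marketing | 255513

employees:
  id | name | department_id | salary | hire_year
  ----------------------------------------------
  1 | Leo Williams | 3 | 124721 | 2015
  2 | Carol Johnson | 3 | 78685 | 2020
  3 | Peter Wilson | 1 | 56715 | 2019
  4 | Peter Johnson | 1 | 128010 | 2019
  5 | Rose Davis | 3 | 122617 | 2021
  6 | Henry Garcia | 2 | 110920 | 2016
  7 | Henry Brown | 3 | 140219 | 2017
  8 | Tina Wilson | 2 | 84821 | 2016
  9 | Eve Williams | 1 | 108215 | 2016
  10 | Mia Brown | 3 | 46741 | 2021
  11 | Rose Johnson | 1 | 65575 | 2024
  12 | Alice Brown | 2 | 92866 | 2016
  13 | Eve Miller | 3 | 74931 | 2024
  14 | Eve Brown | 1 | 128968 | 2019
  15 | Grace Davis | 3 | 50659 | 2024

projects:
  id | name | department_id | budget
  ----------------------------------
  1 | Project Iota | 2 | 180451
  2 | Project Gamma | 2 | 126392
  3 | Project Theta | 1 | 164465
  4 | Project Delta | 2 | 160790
SELECT department_id, SUM(budget) AS sum_budget FROM projects GROUP BY department_id

Execution result:
department_id | sum_budget
1 | 164465
2 | 467633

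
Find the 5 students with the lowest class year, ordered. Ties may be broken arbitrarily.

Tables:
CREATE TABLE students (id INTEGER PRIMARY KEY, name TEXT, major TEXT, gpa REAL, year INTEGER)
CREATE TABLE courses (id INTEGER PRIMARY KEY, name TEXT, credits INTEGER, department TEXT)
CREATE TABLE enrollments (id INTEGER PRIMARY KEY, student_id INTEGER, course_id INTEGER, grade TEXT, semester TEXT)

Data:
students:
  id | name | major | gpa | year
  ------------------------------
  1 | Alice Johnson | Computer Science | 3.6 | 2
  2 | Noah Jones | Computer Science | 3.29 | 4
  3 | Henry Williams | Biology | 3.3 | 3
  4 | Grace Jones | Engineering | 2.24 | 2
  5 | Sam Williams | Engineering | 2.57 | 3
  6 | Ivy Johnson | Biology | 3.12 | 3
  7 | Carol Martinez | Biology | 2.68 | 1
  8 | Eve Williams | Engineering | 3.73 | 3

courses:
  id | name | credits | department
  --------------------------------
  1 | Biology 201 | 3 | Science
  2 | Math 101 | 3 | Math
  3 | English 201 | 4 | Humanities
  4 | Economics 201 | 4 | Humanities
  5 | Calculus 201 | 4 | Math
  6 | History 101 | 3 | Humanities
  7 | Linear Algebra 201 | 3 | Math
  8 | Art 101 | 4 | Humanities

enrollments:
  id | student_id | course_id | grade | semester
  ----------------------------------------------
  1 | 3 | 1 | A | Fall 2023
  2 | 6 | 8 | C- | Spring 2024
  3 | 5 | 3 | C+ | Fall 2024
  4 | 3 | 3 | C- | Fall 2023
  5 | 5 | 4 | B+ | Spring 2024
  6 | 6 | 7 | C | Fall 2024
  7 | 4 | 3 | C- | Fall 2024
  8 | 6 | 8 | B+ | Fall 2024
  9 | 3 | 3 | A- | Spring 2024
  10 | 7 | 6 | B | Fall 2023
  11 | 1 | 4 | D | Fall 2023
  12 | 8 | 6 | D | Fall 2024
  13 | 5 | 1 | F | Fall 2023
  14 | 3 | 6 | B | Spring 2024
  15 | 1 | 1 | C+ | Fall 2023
SELECT name, year FROM students ORDER BY year ASC LIMIT 5

Execution result:
name | year
Carol Martinez | 1
Alice Johnson | 2
Grace Jones | 2
Henry Williams | 3
Sam Williams | 3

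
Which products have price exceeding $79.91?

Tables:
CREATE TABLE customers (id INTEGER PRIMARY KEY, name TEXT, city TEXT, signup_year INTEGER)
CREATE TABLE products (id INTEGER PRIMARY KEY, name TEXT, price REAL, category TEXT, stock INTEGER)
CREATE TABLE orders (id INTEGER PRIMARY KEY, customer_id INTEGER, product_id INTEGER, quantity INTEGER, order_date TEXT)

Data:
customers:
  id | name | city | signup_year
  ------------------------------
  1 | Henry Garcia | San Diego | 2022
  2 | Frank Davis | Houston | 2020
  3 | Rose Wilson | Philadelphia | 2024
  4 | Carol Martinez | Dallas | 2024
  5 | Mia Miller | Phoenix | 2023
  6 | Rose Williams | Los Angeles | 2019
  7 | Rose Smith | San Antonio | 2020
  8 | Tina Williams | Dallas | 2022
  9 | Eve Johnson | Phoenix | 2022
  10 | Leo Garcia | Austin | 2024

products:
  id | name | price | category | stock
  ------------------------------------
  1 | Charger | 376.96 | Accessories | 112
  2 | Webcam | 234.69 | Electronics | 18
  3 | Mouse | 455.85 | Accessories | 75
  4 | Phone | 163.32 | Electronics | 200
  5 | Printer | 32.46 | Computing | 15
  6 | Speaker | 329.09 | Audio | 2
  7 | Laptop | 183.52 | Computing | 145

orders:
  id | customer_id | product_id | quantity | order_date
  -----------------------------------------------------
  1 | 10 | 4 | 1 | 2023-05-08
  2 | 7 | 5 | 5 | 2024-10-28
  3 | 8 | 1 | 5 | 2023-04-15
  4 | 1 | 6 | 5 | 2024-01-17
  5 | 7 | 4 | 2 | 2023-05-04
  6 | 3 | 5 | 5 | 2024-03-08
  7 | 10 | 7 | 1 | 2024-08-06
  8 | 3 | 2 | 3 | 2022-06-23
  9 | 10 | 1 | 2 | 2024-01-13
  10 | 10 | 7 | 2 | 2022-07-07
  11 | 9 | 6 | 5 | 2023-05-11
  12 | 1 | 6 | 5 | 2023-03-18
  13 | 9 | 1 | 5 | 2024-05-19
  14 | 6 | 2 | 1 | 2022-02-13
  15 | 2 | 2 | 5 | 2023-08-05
SELECT name, price FROM products WHERE price > 79.91

Execution result:
name | price
Charger | 376.96
Webcam | 234.69
Mouse | 455.85
Phone | 163.32
Speaker | 329.09
Laptop | 183.52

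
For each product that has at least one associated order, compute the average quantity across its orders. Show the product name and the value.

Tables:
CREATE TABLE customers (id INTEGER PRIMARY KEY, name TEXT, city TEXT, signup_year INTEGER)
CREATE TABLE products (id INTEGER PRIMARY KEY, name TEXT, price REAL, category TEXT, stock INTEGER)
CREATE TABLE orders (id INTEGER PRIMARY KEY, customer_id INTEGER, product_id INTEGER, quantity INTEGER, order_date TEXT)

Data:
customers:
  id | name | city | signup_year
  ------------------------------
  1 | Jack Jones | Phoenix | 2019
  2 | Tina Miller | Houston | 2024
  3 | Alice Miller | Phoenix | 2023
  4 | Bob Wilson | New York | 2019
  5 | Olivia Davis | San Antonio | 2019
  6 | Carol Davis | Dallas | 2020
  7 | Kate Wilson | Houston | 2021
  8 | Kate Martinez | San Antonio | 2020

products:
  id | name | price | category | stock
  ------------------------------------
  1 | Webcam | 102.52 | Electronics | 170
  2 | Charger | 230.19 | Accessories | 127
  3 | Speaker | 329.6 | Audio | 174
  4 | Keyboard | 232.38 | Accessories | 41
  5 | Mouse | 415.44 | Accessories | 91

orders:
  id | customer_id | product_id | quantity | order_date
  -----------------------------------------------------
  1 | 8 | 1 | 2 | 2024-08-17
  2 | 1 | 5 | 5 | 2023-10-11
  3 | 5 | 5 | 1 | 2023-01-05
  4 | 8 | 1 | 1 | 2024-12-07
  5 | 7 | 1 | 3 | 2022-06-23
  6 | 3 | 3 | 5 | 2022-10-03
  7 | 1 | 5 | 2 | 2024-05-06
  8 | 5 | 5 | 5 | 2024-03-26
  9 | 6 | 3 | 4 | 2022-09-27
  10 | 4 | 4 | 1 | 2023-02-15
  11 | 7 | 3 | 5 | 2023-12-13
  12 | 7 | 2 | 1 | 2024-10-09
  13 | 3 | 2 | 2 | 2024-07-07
SELECT p.name, AVG(c.quantity) AS avg_quantity FROM orders c JOIN products p ON c.product_id = p.id GROUP BY p.id, p.name

Execution result:
name | avg_quantity
Webcam | 2.00
Charger | 1.50
Speaker | 4.67
Keyboard | 1.00
Mouse | 3.25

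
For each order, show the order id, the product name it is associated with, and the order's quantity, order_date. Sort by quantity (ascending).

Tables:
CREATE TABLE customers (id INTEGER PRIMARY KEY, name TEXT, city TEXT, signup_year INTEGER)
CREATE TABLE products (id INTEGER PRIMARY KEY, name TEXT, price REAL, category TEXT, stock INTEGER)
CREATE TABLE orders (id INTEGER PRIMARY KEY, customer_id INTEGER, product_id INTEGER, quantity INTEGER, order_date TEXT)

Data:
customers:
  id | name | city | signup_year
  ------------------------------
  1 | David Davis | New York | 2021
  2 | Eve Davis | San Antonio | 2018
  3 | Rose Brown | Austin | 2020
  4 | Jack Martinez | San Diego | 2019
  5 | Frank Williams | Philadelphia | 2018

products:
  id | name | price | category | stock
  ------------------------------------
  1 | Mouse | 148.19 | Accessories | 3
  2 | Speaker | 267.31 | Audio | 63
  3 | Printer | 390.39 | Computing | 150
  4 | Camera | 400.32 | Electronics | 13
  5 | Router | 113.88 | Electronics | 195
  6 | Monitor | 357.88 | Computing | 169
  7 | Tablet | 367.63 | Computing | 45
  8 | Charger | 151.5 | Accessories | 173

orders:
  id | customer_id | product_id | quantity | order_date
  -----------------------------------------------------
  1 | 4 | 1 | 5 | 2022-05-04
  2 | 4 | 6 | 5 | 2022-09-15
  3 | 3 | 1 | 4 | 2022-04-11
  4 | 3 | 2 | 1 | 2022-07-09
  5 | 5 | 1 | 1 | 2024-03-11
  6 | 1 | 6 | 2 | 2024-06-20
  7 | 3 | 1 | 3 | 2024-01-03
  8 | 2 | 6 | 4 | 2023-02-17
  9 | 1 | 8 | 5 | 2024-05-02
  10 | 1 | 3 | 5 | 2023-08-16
SELECT c.id, p.name AS product, c.quantity, c.order_date FROM orders c JOIN products p ON c.product_id = p.id ORDER BY c.quantity ASC

Execution result:
id | product | quantity | order_date
4 | Speaker | 1 | 2022-07-09
5 | Mouse | 1 | 2024-03-11
6 | Monitor | 2 | 2024-06-20
7 | Mouse | 3 | 2024-01-03
3 | Mouse | 4 | 2022-04-11
8 | Monitor | 4 | 2023-02-17
1 | Mouse | 5 | 2022-05-04
2 | Monitor | 5 | 2022-09-15
9 | Charger | 5 | 2024-05-02
10 | Printer | 5 | 2023-08-16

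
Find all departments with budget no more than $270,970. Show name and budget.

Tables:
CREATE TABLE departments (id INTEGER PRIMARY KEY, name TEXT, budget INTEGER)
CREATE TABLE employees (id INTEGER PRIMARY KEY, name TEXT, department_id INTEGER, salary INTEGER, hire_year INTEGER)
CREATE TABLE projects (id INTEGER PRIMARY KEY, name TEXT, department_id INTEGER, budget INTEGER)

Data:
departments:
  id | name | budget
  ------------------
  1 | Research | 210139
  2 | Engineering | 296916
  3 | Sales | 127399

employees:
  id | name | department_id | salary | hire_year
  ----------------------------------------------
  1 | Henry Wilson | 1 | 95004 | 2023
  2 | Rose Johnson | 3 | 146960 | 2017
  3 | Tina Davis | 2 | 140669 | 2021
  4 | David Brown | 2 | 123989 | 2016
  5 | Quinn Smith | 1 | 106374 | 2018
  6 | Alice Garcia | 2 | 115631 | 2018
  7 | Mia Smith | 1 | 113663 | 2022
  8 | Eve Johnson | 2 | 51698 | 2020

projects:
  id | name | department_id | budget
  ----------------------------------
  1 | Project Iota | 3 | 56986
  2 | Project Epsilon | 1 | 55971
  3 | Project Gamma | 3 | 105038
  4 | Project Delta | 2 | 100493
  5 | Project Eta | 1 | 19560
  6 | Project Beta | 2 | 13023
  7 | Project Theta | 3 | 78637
SELECT name, budget FROM departments WHERE budget <= 270970

Execution result:
name | budget
Research | 210139
Sales | 127399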